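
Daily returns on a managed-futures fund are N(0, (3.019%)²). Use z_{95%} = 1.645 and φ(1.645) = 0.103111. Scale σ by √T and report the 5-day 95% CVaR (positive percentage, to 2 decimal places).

13.92%

σ_{5d} = 3.019% × √5 = 6.751%.
ES multiplier = φ(z)/(1−α) = 0.103111/0.05 = 2.062.
ES = 6.751% × 2.062 = 13.921%.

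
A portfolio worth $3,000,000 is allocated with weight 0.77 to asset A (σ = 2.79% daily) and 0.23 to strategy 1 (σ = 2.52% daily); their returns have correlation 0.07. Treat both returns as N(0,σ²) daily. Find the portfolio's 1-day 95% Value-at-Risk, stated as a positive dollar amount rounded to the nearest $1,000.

σ_p² = 0.77²·2.79² + 0.23²·2.52² + 2·0.07·0.77·0.23·2.79·2.52 = 5.1255 (%²).
σ_p = √5.1255 = 2.264%.
At 95%, z = 1.645.
VaR = 1.645 × 2.264% = 3.724%; on $3,000,000 that is $111,720.

$112,000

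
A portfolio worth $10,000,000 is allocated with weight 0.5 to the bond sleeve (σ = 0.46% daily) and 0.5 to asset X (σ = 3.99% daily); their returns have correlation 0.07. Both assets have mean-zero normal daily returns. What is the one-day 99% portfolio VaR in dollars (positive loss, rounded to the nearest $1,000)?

σ_p² = 0.5²·0.46² + 0.5²·3.99² + 2·0.07·0.5·0.5·0.46·3.99 = 4.0972 (%²).
σ_p = √4.0972 = 2.024%.
At 99%, z = 2.326.
VaR = 2.326 × 2.024% = 4.708%; on $10,000,000 that is $470,800.

$471,000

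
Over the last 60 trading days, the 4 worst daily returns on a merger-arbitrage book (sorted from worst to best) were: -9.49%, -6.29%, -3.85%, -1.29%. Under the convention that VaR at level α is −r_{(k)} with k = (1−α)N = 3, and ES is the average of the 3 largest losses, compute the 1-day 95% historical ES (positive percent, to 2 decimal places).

6.54%

The 3 worst returns sum to -19.63%.
ES = −(-19.63%) / 3 = 6.5433…% ≈ 6.54%.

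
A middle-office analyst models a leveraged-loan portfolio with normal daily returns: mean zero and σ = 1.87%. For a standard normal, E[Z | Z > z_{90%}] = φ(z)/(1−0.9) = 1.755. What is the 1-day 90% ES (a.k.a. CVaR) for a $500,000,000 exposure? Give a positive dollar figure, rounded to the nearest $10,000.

$16,410,000

ES = 1.87% × 1.755 = 3.282%.
On $500,000,000: 0.03282 × $500,000,000 = $16,410,000.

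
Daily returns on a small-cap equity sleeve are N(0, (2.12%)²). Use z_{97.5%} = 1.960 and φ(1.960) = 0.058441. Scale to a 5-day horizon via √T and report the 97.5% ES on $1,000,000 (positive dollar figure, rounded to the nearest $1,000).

σ_{5d} = 2.12% × √5 = 4.740%.
ES multiplier = φ(z)/(1−α) = 0.058441/0.025 = 2.338.
ES = 4.740% × 2.338 = 11.082%; on $1,000,000: $110,820.

$111,000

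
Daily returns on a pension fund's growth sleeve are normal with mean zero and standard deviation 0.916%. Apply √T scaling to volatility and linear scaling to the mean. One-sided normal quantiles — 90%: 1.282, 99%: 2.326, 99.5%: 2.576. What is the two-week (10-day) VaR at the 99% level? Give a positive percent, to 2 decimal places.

σ_{10d} = 0.916% × √10 = 2.897%.
VaR = 2.326 × 2.897% = 6.738%.

6.74%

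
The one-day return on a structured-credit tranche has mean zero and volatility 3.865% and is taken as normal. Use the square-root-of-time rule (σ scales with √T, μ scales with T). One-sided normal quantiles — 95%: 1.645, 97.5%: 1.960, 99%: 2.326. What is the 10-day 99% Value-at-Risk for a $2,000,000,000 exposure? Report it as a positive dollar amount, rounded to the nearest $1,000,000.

σ_{10d} = 3.865% × √10 = 12.222%.
VaR = 2.326 × 12.222% = 28.428%.
On $2,000,000,000: 0.28428 × $2,000,000,000 = $568,560,000.

$569,000,000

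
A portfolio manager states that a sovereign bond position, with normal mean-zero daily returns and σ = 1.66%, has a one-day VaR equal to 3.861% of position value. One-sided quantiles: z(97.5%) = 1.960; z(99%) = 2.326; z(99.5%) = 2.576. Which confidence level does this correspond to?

Implied z = VaR/σ = 3.861 / 1.66 = 2.326.
This matches z(99%) = 2.326.

99%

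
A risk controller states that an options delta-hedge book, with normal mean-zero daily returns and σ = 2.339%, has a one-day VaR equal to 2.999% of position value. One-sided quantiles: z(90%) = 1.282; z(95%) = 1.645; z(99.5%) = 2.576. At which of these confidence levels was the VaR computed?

Implied z = VaR/σ = 2.999 / 2.339 = 1.282.
This matches z(90%) = 1.282.

90%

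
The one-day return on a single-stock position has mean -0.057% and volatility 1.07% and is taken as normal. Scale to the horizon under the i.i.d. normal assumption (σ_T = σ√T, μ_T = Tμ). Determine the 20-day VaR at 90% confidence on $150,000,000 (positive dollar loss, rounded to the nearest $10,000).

$10,910,000

At 90%, z = 1.282.
σ_{20d} = 1.07% × √20 = 4.785%; μ_{20d} = 20 × -0.057% = -1.140%.
VaR = −(-1.140%) + 1.282 × 4.785% = 7.274%.
On $150,000,000: 0.07274 × $150,000,000 = $10,911,000.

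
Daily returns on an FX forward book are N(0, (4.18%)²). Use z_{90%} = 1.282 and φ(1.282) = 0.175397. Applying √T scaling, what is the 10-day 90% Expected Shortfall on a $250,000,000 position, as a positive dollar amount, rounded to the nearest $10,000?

σ_{10d} = 4.18% × √10 = 13.218%.
ES multiplier = φ(z)/(1−α) = 0.175397/0.1 = 1.754.
ES = 13.218% × 1.754 = 23.184%; on $250,000,000: $57,960,000.

$57,960,000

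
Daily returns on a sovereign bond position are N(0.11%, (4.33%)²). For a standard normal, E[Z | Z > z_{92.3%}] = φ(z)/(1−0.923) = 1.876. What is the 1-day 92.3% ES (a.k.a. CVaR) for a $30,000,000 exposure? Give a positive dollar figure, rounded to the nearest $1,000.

ES = −(0.11%) + 4.33% × 1.876 = 8.013%.
On $30,000,000: 0.08013 × $30,000,000 = $2,403,900.

$2,404,000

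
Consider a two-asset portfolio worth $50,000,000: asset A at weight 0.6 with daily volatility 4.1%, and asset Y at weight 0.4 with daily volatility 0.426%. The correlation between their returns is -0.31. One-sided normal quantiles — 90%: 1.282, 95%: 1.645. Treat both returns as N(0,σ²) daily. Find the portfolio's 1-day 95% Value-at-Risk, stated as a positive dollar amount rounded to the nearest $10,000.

σ_p² = 0.6²·4.1² + 0.4²·0.426² + 2·-0.31·0.6·0.4·4.1·0.426 = 5.8207 (%²).
σ_p = √5.8207 = 2.413%.
VaR = 1.645 × 2.413% = 3.969%; on $50,000,000 that is $1,984,500.

$1,980,000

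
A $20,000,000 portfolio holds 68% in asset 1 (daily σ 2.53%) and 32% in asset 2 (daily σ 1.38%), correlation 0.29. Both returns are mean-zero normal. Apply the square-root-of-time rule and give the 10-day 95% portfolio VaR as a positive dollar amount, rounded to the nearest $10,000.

σ_p = √(0.68²·2.53² + 0.32²·1.38² + 2·0.29·0.68·0.32·2.53·1.38) = 1.896%.
σ_{10d} = 1.896% × √10 = 5.996%.
z(95%) = 1.645.
VaR = 1.645 × 5.996% = 9.863%; on $20,000,000 that is $1,972,600.

$1,970,000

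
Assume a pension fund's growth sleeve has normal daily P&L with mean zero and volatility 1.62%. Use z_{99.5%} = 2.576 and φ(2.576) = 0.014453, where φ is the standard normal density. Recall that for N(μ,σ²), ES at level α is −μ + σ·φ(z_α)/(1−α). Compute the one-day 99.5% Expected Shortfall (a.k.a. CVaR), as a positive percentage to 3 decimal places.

4.683%

Tail multiplier: φ(z)/(1−α) = 0.014453 / 0.005 = 2.891.
ES = 1.62% × 2.891 = 4.683%.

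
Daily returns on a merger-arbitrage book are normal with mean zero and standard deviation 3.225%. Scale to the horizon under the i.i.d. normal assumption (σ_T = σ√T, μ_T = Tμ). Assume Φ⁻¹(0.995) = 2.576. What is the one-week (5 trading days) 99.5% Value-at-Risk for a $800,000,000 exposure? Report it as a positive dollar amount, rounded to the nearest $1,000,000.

σ_{5d} = 3.225% × √5 = 7.211%.
VaR = 2.576 × 7.211% = 18.576%.
On $800,000,000: 0.18576 × $800,000,000 = $148,608,000.

$149,000,000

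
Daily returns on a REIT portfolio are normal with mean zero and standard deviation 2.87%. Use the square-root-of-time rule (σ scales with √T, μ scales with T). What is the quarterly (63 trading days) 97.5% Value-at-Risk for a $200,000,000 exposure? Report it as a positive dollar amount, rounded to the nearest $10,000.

$89,300,000

At 97.5%, z = 1.960.
σ_{63d} = 2.87% × √63 = 22.780%.
VaR = 1.960 × 22.780% = 44.649%.
On $200,000,000: 0.44649 × $200,000,000 = $89,298,000.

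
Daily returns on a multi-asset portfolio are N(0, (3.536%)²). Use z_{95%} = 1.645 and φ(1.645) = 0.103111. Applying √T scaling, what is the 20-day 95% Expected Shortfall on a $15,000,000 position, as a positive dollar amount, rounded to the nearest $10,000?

$4,890,000

σ_{20d} = 3.536% × √20 = 15.813%.
ES multiplier = φ(z)/(1−α) = 0.103111/0.05 = 2.062.
ES = 15.813% × 2.062 = 32.606%; on $15,000,000: $4,890,900.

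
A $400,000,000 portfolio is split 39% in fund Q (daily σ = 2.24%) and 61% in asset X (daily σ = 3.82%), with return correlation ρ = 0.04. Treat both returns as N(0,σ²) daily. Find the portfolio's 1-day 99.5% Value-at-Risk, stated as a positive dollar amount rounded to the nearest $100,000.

$26,000,000

σ_p² = 0.39²·2.24² + 0.61²·3.82² + 2·0.04·0.39·0.61·2.24·3.82 = 6.3559 (%²).
σ_p = √6.3559 = 2.521%.
At 99.5%, z = 2.576.
VaR = 2.576 × 2.521% = 6.494%; on $400,000,000 that is $25,976,000.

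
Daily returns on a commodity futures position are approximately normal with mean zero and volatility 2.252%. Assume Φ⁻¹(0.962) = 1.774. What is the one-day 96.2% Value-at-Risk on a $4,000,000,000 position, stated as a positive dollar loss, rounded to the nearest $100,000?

VaR = z·σ = 1.774 × 2.252% = 3.995%.
On $4,000,000,000: 0.03995 × $4,000,000,000 = $159,800,000.

$159,800,000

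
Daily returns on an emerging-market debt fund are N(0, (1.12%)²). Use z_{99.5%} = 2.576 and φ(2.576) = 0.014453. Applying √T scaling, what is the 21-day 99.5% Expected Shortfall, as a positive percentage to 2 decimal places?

14.84%

σ_{21d} = 1.12% × √21 = 5.132%.
ES multiplier = φ(z)/(1−α) = 0.014453/0.005 = 2.891.
ES = 5.132% × 2.891 = 14.837%.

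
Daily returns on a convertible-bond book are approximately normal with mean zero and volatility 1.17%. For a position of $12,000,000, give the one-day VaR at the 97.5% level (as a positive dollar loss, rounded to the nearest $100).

At 97.5% one-sided, z = 1.960.
VaR = z·σ = 1.960 × 1.17% = 2.293%.
On $12,000,000: 0.02293 × $12,000,000 = $275,160.

$275,200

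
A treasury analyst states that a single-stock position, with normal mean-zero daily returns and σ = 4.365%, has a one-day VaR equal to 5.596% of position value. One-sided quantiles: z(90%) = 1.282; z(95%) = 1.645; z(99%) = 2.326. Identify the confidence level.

Implied z = VaR/σ = 5.596 / 4.365 = 1.282.
This matches z(90%) = 1.282.

90%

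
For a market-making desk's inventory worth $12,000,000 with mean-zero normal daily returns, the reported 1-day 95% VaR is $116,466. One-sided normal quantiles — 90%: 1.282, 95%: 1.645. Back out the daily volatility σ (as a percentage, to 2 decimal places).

VaR as a fraction: $116,466 / $12,000,000 = 0.971%.
σ = VaR / z = 0.971% / 1.645 = 0.590%.

0.59%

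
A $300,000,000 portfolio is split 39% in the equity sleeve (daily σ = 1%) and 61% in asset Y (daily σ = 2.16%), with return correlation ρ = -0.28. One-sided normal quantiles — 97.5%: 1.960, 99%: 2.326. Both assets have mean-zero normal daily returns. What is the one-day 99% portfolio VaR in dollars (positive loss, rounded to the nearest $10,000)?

σ_p² = 0.39²·1² + 0.61²·2.16² + 2·-0.28·0.39·0.61·1·2.16 = 1.6004 (%²).
σ_p = √1.6004 = 1.265%.
VaR = 2.326 × 1.265% = 2.942%; on $300,000,000 that is $8,826,000.

$8,830,000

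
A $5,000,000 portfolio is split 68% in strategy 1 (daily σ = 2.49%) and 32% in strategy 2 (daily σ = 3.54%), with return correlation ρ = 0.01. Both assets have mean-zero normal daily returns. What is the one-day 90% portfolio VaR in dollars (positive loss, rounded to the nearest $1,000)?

σ_p² = 0.68²·2.49² + 0.32²·3.54² + 2·0.01·0.68·0.32·2.49·3.54 = 4.1885 (%²).
σ_p = √4.1885 = 2.047%.
At 90%, z = 1.282.
VaR = 1.282 × 2.047% = 2.624%; on $5,000,000 that is $131,200.

$131,000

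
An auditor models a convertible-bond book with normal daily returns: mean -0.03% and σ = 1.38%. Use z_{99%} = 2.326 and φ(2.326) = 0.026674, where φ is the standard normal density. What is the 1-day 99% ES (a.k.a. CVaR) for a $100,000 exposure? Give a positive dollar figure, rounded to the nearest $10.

Tail multiplier: φ(z)/(1−α) = 0.026674 / 0.01 = 2.667.
ES = −(-0.03%) + 1.38% × 2.667 = 3.710%.
On $100,000: 0.03710 × $100,000 = $3,710.

$3,710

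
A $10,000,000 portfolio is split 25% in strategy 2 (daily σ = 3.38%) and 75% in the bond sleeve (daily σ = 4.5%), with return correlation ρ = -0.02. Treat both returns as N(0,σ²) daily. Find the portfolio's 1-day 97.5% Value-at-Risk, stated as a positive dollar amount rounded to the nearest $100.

$678,700

σ_p² = 0.25²·3.38² + 0.75²·4.5² + 2·-0.02·0.25·0.75·3.38·4.5 = 11.9906 (%²).
σ_p = √11.9906 = 3.463%.
At 97.5%, z = 1.960.
VaR = 1.960 × 3.463% = 6.787%; on $10,000,000 that is $678,700.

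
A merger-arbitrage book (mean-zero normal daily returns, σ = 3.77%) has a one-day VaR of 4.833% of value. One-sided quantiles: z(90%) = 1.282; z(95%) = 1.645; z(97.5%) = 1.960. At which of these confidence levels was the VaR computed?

90%

Implied z = VaR/σ = 4.833 / 3.77 = 1.282.
This matches z(90%) = 1.282.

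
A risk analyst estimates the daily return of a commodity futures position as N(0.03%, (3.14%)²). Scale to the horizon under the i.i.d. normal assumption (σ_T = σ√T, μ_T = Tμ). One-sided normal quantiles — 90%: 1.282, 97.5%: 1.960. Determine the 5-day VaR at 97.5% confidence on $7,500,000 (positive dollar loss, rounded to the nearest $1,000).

$1,021,000

σ_{5d} = 3.14% × √5 = 7.021%; μ_{5d} = 5 × 0.03% = 0.150%.
VaR = −(0.150%) + 1.960 × 7.021% = 13.611%.
On $7,500,000: 0.13611 × $7,500,000 = $1,020,825.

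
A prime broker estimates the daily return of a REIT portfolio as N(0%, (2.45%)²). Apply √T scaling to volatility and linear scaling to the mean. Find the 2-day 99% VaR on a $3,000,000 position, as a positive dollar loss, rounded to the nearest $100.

$241,800

At 99%, z = 2.326.
σ_{2d} = 2.45% × √2 = 3.465%.
VaR = 2.326 × 3.465% = 8.060%.
On $3,000,000: 0.08060 × $3,000,000 = $241,800.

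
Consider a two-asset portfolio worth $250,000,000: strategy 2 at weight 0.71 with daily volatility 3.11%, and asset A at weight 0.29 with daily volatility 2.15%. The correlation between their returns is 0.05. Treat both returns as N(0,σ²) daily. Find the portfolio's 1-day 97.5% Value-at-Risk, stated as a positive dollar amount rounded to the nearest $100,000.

$11,400,000

σ_p² = 0.71²·3.11² + 0.29²·2.15² + 2·0.05·0.71·0.29·3.11·2.15 = 5.4021 (%²).
σ_p = √5.4021 = 2.324%.
At 97.5%, z = 1.960.
VaR = 1.960 × 2.324% = 4.555%; on $250,000,000 that is $11,387,500.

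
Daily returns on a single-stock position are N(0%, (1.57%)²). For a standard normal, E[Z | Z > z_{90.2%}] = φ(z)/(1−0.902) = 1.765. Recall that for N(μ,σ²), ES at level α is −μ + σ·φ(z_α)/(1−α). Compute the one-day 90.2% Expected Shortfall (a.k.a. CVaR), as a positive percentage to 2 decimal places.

ES = 1.57% × 1.765 = 2.771%.

2.77%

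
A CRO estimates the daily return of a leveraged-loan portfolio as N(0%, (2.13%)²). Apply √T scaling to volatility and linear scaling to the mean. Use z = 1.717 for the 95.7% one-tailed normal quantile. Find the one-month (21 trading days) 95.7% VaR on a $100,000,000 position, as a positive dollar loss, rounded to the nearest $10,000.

σ_{21d} = 2.13% × √21 = 9.761%.
VaR = 1.717 × 9.761% = 16.760%.
On $100,000,000: 0.16760 × $100,000,000 = $16,760,000.

$16,760,000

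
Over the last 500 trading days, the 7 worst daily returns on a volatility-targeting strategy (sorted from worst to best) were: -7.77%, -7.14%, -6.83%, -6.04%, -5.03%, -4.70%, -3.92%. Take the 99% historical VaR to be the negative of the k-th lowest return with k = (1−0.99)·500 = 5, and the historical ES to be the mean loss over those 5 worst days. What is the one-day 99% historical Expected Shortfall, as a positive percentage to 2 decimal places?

6.56%

The 5 worst returns sum to -32.81%.
ES = −(-32.81%) / 5 = 6.562% ≈ 6.56%.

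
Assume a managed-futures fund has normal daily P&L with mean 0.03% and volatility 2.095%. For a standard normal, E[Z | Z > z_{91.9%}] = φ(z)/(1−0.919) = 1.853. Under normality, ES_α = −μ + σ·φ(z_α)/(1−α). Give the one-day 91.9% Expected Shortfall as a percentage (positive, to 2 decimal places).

ES = −(0.03%) + 2.095% × 1.853 = 3.852%.

3.85%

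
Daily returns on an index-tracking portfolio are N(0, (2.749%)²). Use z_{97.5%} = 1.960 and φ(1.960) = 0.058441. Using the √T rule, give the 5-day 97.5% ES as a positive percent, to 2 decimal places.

σ_{5d} = 2.749% × √5 = 6.147%.
ES multiplier = φ(z)/(1−α) = 0.058441/0.025 = 2.338.
ES = 6.147% × 2.338 = 14.372%.

14.37%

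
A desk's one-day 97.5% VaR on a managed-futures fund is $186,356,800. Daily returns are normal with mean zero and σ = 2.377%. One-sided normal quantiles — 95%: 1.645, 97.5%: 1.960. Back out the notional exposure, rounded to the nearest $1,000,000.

VaR as a fraction of value: z·σ = 1.960 × 2.377% = 4.65892%.
Position = $186,356,800 / 0.0465892 = $4,000,000,000.

$4,000,000,000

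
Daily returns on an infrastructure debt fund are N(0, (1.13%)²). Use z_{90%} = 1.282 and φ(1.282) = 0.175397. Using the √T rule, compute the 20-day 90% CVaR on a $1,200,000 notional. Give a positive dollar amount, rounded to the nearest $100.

σ_{20d} = 1.13% × √20 = 5.054%.
ES multiplier = φ(z)/(1−α) = 0.175397/0.1 = 1.754.
ES = 5.054% × 1.754 = 8.865%; on $1,200,000: $106,380.

$106,400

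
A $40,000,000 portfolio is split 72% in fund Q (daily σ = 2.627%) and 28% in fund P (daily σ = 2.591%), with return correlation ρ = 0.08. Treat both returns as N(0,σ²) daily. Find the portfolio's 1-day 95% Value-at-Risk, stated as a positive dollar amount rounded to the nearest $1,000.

$1,368,000

σ_p² = 0.72²·2.627² + 0.28²·2.591² + 2·0.08·0.72·0.28·2.627·2.591 = 4.3234 (%²).
σ_p = √4.3234 = 2.079%.
At 95%, z = 1.645.
VaR = 1.645 × 2.079% = 3.420%; on $40,000,000 that is $1,368,000.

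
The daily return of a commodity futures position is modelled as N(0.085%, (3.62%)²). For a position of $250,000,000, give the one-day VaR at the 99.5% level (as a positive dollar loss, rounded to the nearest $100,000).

At 99.5% one-sided, z = 2.576.
VaR = −μ + z·σ = −(0.085%) + 2.576 × 3.62% = 9.240%.
On $250,000,000: 0.09240 × $250,000,000 = $23,100,000.

$23,100,000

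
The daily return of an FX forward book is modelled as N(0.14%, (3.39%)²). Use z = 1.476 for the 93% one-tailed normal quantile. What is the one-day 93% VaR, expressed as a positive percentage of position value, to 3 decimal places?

VaR = −μ + z·σ = −(0.14%) + 1.476 × 3.39% = 4.864%.

4.864%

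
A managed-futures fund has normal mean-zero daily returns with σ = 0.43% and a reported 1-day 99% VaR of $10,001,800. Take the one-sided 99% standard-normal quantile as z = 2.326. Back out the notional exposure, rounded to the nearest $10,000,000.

$1,000,000,000

VaR as a fraction of value: z·σ = 2.326 × 0.43% = 1.00018%.
Position = $10,001,800 / 0.0100018 = $1,000,000,000.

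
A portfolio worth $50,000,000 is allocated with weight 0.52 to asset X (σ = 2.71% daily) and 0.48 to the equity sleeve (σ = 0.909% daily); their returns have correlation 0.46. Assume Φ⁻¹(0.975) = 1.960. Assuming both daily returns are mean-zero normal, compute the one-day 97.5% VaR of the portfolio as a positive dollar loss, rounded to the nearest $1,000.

$1,623,000

σ_p² = 0.52²·2.71² + 0.48²·0.909² + 2·0.46·0.52·0.48·2.71·0.909 = 2.7419 (%²).
σ_p = √2.7419 = 1.656%.
VaR = 1.960 × 1.656% = 3.246%; on $50,000,000 that is $1,623,000.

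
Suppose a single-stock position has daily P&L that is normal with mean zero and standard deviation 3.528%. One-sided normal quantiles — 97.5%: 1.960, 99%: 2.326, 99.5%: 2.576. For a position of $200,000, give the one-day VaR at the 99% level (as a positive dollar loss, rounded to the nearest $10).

VaR = z·σ = 2.326 × 3.528% = 8.206%.
On $200,000: 0.08206 × $200,000 = $16,412.

$16,410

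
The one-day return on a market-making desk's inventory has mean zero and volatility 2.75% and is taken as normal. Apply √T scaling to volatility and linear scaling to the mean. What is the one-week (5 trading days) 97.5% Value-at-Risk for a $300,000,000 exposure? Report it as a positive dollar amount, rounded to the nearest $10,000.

At 97.5%, z = 1.960.
σ_{5d} = 2.75% × √5 = 6.149%.
VaR = 1.960 × 6.149% = 12.052%.
On $300,000,000: 0.12052 × $300,000,000 = $36,156,000.

$36,160,000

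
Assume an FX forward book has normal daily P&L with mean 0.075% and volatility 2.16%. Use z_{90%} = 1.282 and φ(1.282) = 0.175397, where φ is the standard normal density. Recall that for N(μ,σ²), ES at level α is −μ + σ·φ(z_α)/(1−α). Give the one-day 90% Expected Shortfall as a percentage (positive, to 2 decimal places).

3.71%

Tail multiplier: φ(z)/(1−α) = 0.175397 / 0.1 = 1.754.
ES = −(0.075%) + 2.16% × 1.754 = 3.714%.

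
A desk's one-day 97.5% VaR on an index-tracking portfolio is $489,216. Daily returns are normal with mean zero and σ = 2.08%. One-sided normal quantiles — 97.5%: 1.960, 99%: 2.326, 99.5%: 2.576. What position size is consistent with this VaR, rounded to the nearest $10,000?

$12,000,000

VaR as a fraction of value: z·σ = 1.960 × 2.08% = 4.0768%.
Position = $489,216 / 0.040768 = $12,000,000.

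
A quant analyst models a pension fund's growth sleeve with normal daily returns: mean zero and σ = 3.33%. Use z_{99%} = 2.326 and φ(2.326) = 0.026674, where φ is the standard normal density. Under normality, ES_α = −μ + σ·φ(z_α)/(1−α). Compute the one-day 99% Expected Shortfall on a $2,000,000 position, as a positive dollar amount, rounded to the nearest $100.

$177,600

Tail multiplier: φ(z)/(1−α) = 0.026674 / 0.01 = 2.667.
ES = 3.33% × 2.667 = 8.881%.
On $2,000,000: 0.08881 × $2,000,000 = $177,620.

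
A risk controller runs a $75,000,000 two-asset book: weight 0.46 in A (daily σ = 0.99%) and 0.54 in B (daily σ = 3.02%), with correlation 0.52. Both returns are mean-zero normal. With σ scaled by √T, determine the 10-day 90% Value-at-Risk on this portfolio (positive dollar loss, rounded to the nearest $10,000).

$5,800,000

σ_p = √(0.46²·0.99² + 0.54²·3.02² + 2·0.52·0.46·0.54·0.99·3.02) = 1.908%.
σ_{10d} = 1.908% × √10 = 6.034%.
z(90%) = 1.282.
VaR = 1.282 × 6.034% = 7.736%; on $75,000,000 that is $5,802,000.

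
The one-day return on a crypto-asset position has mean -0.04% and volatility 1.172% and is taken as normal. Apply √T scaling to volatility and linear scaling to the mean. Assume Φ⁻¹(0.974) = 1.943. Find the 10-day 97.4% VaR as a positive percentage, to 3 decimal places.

σ_{10d} = 1.172% × √10 = 3.706%; μ_{10d} = 10 × -0.04% = -0.400%.
VaR = −(-0.400%) + 1.943 × 3.706% = 7.601%.

7.601%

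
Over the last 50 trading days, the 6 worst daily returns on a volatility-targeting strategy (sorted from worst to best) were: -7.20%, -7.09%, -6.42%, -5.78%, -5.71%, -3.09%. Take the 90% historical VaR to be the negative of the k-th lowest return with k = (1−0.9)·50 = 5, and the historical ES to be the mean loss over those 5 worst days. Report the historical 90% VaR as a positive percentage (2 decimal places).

k = 5; the 5th lowest return is -5.71%, so VaR = 5.71%.

5.71%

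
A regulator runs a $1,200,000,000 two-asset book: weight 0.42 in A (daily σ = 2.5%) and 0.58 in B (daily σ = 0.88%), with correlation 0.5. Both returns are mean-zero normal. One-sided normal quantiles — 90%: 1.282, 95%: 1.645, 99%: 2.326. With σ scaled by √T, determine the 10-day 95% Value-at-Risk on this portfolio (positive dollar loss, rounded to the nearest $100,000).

$86,000,000

σ_p = √(0.42²·2.5² + 0.58²·0.88² + 2·0.5·0.42·0.58·2.5·0.88) = 1.378%.
σ_{10d} = 1.378% × √10 = 4.358%.
VaR = 1.645 × 4.358% = 7.169%; on $1,200,000,000 that is $86,028,000.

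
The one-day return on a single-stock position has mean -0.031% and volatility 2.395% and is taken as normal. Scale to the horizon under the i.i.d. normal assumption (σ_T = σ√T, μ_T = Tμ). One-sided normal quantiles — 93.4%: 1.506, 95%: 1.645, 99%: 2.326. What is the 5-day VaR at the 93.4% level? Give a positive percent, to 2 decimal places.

σ_{5d} = 2.395% × √5 = 5.355%; μ_{5d} = 5 × -0.031% = -0.155%.
VaR = −(-0.155%) + 1.506 × 5.355% = 8.220%.

8.22%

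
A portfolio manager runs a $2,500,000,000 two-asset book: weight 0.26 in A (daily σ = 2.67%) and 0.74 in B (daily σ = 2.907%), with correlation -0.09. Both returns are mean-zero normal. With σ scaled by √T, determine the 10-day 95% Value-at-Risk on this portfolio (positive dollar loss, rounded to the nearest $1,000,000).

σ_p = √(0.26²·2.67² + 0.74²·2.907² + 2·-0.09·0.26·0.74·2.67·2.907) = 2.200%.
σ_{10d} = 2.200% × √10 = 6.957%.
z(95%) = 1.645.
VaR = 1.645 × 6.957% = 11.444%; on $2,500,000,000 that is $286,100,000.

$286,000,000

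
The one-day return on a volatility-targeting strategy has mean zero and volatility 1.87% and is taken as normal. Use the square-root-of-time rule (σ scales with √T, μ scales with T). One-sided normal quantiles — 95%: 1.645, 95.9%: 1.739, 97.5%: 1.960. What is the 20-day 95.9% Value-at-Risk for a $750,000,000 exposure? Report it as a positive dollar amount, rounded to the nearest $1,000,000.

σ_{20d} = 1.87% × √20 = 8.363%.
VaR = 1.739 × 8.363% = 14.543%.
On $750,000,000: 0.14543 × $750,000,000 = $109,072,500.

$109,000,000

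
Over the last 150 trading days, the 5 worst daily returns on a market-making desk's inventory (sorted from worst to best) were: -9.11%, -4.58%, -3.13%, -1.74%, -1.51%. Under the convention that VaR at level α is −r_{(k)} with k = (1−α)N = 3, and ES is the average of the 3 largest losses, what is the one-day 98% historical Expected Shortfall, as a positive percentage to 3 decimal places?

The 3 worst returns sum to -16.82%.
ES = −(-16.82%) / 3 = 5.6066…% ≈ 5.607%.

5.607%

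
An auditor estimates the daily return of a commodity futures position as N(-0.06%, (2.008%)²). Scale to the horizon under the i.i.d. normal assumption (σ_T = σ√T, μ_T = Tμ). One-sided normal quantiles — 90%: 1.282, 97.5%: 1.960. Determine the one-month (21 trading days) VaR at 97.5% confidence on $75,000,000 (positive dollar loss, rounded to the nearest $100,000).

σ_{21d} = 2.008% × √21 = 9.202%; μ_{21d} = 21 × -0.06% = -1.260%.
VaR = −(-1.260%) + 1.960 × 9.202% = 19.296%.
On $75,000,000: 0.19296 × $75,000,000 = $14,472,000.

$14,500,000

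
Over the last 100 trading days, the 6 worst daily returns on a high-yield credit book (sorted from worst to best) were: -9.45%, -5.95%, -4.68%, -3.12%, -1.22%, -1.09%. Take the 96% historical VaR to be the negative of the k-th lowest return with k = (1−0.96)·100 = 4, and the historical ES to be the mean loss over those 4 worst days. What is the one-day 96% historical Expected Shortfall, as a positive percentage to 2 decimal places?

5.80%

The 4 worst returns sum to -23.20%.
ES = −(-23.20%) / 4 = 5.8% ≈ 5.80%.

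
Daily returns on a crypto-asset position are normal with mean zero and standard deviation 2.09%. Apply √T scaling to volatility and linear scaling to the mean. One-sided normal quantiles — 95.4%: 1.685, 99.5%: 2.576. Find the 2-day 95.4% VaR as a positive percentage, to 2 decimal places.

4.98%

σ_{2d} = 2.09% × √2 = 2.956%.
VaR = 1.685 × 2.956% = 4.981%.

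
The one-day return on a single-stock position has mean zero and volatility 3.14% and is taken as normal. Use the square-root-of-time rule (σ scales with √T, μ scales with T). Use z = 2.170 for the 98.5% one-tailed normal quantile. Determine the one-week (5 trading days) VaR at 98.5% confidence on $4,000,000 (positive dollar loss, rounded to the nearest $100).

$609,400

σ_{5d} = 3.14% × √5 = 7.021%.
VaR = 2.170 × 7.021% = 15.236%.
On $4,000,000: 0.15236 × $4,000,000 = $609,440.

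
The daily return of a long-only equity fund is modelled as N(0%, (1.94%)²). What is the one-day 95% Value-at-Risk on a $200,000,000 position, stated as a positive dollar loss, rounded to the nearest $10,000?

At 95% one-sided, z = 1.645.
VaR = z·σ = 1.645 × 1.94% = 3.191%.
On $200,000,000: 0.03191 × $200,000,000 = $6,382,000.

$6,380,000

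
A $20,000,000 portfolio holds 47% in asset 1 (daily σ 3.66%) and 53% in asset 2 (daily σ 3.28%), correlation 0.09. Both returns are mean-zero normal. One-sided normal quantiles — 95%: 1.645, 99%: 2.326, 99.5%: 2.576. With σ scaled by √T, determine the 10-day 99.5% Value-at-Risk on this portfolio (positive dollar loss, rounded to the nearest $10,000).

$4,160,000

σ_p = √(0.47²·3.66² + 0.53²·3.28² + 2·0.09·0.47·0.53·3.66·3.28) = 2.553%.
σ_{10d} = 2.553% × √10 = 8.073%.
VaR = 2.576 × 8.073% = 20.796%; on $20,000,000 that is $4,159,200.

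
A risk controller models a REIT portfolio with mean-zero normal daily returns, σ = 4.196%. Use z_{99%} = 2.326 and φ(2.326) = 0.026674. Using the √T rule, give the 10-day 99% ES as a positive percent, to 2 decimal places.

35.39%

σ_{10d} = 4.196% × √10 = 13.269%.
ES multiplier = φ(z)/(1−α) = 0.026674/0.01 = 2.667.
ES = 13.269% × 2.667 = 35.388%.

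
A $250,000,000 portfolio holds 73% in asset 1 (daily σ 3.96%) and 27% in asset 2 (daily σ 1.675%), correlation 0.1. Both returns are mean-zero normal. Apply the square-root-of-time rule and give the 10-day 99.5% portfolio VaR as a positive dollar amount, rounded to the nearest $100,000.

$60,500,000

σ_p = √(0.73²·3.96² + 0.27²·1.675² + 2·0.1·0.73·0.27·3.96·1.675) = 2.970%.
σ_{10d} = 2.970% × √10 = 9.392%.
z(99.5%) = 2.576.
VaR = 2.576 × 9.392% = 24.194%; on $250,000,000 that is $60,485,000.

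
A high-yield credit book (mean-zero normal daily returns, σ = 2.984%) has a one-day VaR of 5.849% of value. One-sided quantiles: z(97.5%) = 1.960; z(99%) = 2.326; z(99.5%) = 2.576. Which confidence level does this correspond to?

97.5%

Implied z = VaR/σ = 5.849 / 2.984 = 1.960.
This matches z(97.5%) = 1.960.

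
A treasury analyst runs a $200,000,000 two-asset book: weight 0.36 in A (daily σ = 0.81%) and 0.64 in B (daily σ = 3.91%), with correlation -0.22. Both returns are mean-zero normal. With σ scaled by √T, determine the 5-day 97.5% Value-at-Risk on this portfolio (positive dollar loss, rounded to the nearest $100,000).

σ_p = √(0.36²·0.81² + 0.64²·3.91² + 2·-0.22·0.36·0.64·0.81·3.91) = 2.455%.
σ_{5d} = 2.455% × √5 = 5.490%.
z(97.5%) = 1.960.
VaR = 1.960 × 5.490% = 10.760%; on $200,000,000 that is $21,520,000.

$21,500,000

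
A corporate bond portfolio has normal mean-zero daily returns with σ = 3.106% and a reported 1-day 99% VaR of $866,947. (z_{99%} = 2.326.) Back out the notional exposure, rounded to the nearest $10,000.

VaR as a fraction of value: z·σ = 2.326 × 3.106% = 7.22456%.
Position = $866,947 / 0.0722456 = $12,000,004.

$12,000,000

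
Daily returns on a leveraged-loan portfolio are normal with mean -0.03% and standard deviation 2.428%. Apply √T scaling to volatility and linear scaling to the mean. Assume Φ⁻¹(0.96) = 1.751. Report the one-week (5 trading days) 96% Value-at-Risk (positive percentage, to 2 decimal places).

σ_{5d} = 2.428% × √5 = 5.429%; μ_{5d} = 5 × -0.03% = -0.150%.
VaR = −(-0.150%) + 1.751 × 5.429% = 9.656%.

9.66%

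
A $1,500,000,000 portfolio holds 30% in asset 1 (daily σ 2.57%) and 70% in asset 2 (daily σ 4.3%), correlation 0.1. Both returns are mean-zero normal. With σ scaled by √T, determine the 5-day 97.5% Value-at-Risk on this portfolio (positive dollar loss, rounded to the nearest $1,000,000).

σ_p = √(0.3²·2.57² + 0.7²·4.3² + 2·0.1·0.3·0.7·2.57·4.3) = 3.181%.
σ_{5d} = 3.181% × √5 = 7.113%.
z(97.5%) = 1.960.
VaR = 1.960 × 7.113% = 13.941%; on $1,500,000,000 that is $209,115,000.

$209,000,000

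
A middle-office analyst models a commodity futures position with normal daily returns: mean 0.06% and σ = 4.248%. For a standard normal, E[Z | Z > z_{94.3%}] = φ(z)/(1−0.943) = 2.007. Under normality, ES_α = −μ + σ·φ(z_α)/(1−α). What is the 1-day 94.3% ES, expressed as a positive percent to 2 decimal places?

8.47%

ES = −(0.06%) + 4.248% × 2.007 = 8.466%.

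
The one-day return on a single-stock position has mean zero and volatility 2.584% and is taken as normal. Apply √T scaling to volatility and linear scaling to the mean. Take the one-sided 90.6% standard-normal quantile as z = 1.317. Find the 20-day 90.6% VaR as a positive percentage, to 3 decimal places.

σ_{20d} = 2.584% × √20 = 11.556%.
VaR = 1.317 × 11.556% = 15.219%.

15.219%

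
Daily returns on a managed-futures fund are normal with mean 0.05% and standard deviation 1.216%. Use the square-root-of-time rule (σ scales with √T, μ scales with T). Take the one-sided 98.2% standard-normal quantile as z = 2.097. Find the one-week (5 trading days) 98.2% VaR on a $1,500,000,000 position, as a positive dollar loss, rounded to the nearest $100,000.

σ_{5d} = 1.216% × √5 = 2.719%; μ_{5d} = 5 × 0.05% = 0.250%.
VaR = −(0.250%) + 2.097 × 2.719% = 5.452%.
On $1,500,000,000: 0.05452 × $1,500,000,000 = $81,780,000.

$81,800,000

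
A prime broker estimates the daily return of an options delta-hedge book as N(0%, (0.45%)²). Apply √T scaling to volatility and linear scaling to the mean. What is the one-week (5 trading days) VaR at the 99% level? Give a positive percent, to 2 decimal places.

At 99%, z = 2.326.
σ_{5d} = 0.45% × √5 = 1.006%.
VaR = 2.326 × 1.006% = 2.340%.

2.34%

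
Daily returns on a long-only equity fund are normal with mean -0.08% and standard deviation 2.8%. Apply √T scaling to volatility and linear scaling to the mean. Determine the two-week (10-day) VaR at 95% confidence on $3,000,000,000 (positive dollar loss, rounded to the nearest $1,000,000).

$461,000,000

At 95%, z = 1.645.
σ_{10d} = 2.8% × √10 = 8.854%; μ_{10d} = 10 × -0.08% = -0.800%.
VaR = −(-0.800%) + 1.645 × 8.854% = 15.365%.
On $3,000,000,000: 0.15365 × $3,000,000,000 = $460,950,000.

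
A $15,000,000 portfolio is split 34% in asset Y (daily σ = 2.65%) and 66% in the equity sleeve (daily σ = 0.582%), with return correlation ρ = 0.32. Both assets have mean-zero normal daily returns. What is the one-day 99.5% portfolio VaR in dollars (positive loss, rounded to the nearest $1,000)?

σ_p² = 0.34²·2.65² + 0.66²·0.582² + 2·0.32·0.34·0.66·2.65·0.582 = 1.1808 (%²).
σ_p = √1.1808 = 1.087%.
At 99.5%, z = 2.576.
VaR = 2.576 × 1.087% = 2.800%; on $15,000,000 that is $420,000.

$420,000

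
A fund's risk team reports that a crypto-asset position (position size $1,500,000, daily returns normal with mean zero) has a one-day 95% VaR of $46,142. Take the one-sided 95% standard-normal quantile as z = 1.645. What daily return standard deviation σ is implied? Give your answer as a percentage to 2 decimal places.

VaR as a fraction: $46,142 / $1,500,000 = 3.076%.
σ = VaR / z = 3.076% / 1.645 = 1.870%.

1.87%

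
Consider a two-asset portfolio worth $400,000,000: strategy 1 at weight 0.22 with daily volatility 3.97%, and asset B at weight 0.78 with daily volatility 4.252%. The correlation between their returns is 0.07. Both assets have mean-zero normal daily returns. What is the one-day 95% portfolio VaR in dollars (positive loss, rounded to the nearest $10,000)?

$22,950,000

σ_p² = 0.22²·3.97² + 0.78²·4.252² + 2·0.07·0.22·0.78·3.97·4.252 = 12.1679 (%²).
σ_p = √12.1679 = 3.488%.
At 95%, z = 1.645.
VaR = 1.645 × 3.488% = 5.738%; on $400,000,000 that is $22,952,000.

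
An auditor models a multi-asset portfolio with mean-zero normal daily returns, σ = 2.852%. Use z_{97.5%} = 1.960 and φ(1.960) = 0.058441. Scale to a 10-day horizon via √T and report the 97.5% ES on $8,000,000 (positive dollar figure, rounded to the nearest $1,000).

σ_{10d} = 2.852% × √10 = 9.019%.
ES multiplier = φ(z)/(1−α) = 0.058441/0.025 = 2.338.
ES = 9.019% × 2.338 = 21.086%; on $8,000,000: $1,686,880.

$1,687,000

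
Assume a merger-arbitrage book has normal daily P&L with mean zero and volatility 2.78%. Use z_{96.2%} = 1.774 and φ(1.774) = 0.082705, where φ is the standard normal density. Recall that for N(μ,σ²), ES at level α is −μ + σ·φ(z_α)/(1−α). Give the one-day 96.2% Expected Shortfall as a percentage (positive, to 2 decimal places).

6.05%

Tail multiplier: φ(z)/(1−α) = 0.082705 / 0.038 = 2.176.
ES = 2.78% × 2.176 = 6.049%.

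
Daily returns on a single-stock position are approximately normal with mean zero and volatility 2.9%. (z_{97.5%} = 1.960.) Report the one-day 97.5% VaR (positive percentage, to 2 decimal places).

VaR = z·σ = 1.960 × 2.9% = 5.684%.

5.68%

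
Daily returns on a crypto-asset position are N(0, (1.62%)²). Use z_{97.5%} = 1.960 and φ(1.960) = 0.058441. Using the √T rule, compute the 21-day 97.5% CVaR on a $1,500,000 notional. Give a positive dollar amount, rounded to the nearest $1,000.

$260,000

σ_{21d} = 1.62% × √21 = 7.424%.
ES multiplier = φ(z)/(1−α) = 0.058441/0.025 = 2.338.
ES = 7.424% × 2.338 = 17.357%; on $1,500,000: $260,355.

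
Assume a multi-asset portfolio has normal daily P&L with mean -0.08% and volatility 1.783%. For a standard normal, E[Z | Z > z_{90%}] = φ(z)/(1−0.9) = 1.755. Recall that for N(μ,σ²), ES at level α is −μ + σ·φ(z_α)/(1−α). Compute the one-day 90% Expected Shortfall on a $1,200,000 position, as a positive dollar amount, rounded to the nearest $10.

ES = −(-0.08%) + 1.783% × 1.755 = 3.209%.
On $1,200,000: 0.03209 × $1,200,000 = $38,508.

$38,510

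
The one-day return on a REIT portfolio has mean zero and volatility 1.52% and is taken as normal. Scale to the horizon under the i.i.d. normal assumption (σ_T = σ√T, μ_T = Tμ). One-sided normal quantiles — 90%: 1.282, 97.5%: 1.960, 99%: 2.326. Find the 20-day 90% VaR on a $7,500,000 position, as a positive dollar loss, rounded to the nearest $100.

σ_{20d} = 1.52% × √20 = 6.798%.
VaR = 1.282 × 6.798% = 8.715%.
On $7,500,000: 0.08715 × $7,500,000 = $653,625.

$653,600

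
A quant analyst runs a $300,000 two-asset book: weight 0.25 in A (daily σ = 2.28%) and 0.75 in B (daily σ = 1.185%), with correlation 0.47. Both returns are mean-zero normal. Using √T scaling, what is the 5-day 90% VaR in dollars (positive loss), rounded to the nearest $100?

σ_p = √(0.25²·2.28² + 0.75²·1.185² + 2·0.47·0.25·0.75·2.28·1.185) = 1.261%.
σ_{5d} = 1.261% × √5 = 2.820%.
z(90%) = 1.282.
VaR = 1.282 × 2.820% = 3.615%; on $300,000 that is $10,845.

$10,800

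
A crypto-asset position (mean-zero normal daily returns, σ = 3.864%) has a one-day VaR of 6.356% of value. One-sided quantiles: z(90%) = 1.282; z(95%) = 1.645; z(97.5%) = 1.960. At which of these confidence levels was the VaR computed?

95%

Implied z = VaR/σ = 6.356 / 3.864 = 1.645.
This matches z(95%) = 1.645.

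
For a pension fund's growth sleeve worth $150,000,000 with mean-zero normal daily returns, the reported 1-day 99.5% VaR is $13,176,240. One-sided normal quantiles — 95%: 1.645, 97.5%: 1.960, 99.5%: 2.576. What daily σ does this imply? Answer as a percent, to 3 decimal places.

3.410%

VaR as a fraction: $13,176,240 / $150,000,000 = 8.784%.
σ = VaR / z = 8.784% / 2.576 = 3.410%.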